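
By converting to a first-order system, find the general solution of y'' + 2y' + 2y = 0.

Let x_1 = y, x_2 = y'. Then x_1' = x_2 and x_2' = -2x_1 - 2x_2.
A = [[0,1],[-2,-2]]; det(A-λI) = λ^2 + 2λ + 2.
Eigenvalues λ = -1 ± i.

y(t) = C_1e^(-t)cos(t) + C_2e^(-t)sin(t)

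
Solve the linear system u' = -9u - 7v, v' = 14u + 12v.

Coefficient matrix A = [[-9, -7], [14, 12]].
Characteristic polynomial det(A - λI) = λ^2 - 3λ - 10 = 0.
Eigenvalues λ = 5, -2.
For λ=5: (A-λI) row 1 is [-14, -7], so an eigenvector is (-1, 2).
For λ=-2: (A-λI) row 1 is [-7, -7], so an eigenvector is (-1, 1).
General solution: C_1e^(5t)(-1,2) + C_2e^(-2t)(-1,1).

u(t) = -C_1e^(5t) - C_2e^(-2t), v(t) = 2C_1e^(5t) + C_2e^(-2t)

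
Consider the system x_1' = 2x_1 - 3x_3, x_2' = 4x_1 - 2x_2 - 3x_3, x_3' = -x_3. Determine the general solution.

Coefficient matrix A = [[2, 0, -3], [4, -2, -3], [0, 0, -1]].
det(A - λI) = 0 gives eigenvalues λ = 2, -2, -1.
For λ=2: eigenvector (1,1,0).
For λ=-2: eigenvector (0,1,0).
For λ=-1: eigenvector (1,1,1).
General solution: K_1e^(2t)(1,1,0) + K_2e^(-2t)(0,1,0) + K_3e^(-t)(1,1,1).

x_1(t) = K_1e^(2t) + K_3e^(-t), x_2(t) = K_1e^(2t) + K_2e^(-2t) + K_3e^(-t), x_3(t) = K_3e^(-t)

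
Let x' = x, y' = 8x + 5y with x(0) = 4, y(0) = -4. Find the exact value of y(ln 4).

A = [[1,0],[8,5]]; eigenvalues λ = 1, 5.
Eigenvectors: (1,-2) for λ=1, (0,-1) for λ=5.
From the initial condition, c_1 = 4, c_2 = -4.
y(ln 4) = (4)(4^1)(-2) + (-4)(4^5)(-1) = 4064.

4064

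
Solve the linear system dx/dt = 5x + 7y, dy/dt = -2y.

x(t) = -c_1e^(-2t) + c_2e^(5t), y(t) = c_1e^(-2t)

Coefficient matrix A = [[5, 7], [0, -2]].
Characteristic polynomial det(A - λI) = λ^2 - 3λ - 10 = 0.
Eigenvalues λ = -2, 5.
For λ=-2: (A-λI) row 1 is [7, 7], so an eigenvector is (-1, 1).
For λ=5: (A-λI) row 1 is [0, 7], so an eigenvector is (1, 0).
General solution: c_1e^(-2t)(-1,1) + c_2e^(5t)(1,0).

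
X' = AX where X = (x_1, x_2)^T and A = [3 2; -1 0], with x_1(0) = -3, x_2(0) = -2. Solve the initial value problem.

x_1(t) = -10e^(2t) + 7e^(t), x_2(t) = 5e^(2t) - 7e^(t)

Coefficient matrix A = [[3, 2], [-1, 0]].
Characteristic polynomial det(A - λI) = λ^2 - 3λ + 2 = 0.
Eigenvalues λ = 1, 2.
For λ=1: (A-λI) row 1 is [2, 2], so an eigenvector is (1, -1).
For λ=2: (A-λI) row 1 is [1, 2], so an eigenvector is (2, -1).
General solution: c_1e^(t)(1,-1) + c_2e^(2t)(2,-1).
Applying x_1(0)=-3, x_2(0)=-2 gives c_1=7, c_2=-5.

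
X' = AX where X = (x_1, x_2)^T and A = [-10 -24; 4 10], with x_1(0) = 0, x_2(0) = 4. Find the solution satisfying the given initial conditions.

Coefficient matrix A = [[-10, -24], [4, 10]].
Characteristic polynomial det(A - λI) = λ^2 - 4 = 0.
Eigenvalues λ = 2, -2.
For λ=2: (A-λI) row 1 is [-12, -24], so an eigenvector is (-2, 1).
For λ=-2: (A-λI) row 1 is [-8, -24], so an eigenvector is (-3, 1).
General solution: K_1e^(2t)(-2,1) + K_2e^(-2t)(-3,1).
Applying x_1(0)=0, x_2(0)=4 gives K_1=12, K_2=-8.

x_1(t) = -24e^(2t) + 24e^(-2t), x_2(t) = 12e^(2t) - 8e^(-2t)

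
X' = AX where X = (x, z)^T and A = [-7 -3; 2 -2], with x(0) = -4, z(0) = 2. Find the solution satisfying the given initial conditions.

Coefficient matrix A = [[-7, -3], [2, -2]].
Characteristic polynomial det(A - λI) = λ^2 + 9λ + 20 = 0.
Eigenvalues λ = -5, -4.
For λ=-5: (A-λI) row 1 is [-2, -3], so an eigenvector is (-3, 2).
For λ=-4: (A-λI) row 1 is [-3, -3], so an eigenvector is (-1, 1).
General solution: c_1e^(-5t)(-3,2) + c_2e^(-4t)(-1,1).
Applying x(0)=-4, z(0)=2 gives c_1=2, c_2=-2.

x(t) = 2e^(-4t) - 6e^(-5t), z(t) = -2e^(-4t) + 4e^(-5t)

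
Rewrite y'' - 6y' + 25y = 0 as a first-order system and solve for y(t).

y(t) = c_1e^(3t)cos(4t) + c_2e^(3t)sin(4t)

Let x_1 = y, x_2 = y'. Then x_1' = x_2 and x_2' = -25x_1 + 6x_2.
A = [[0,1],[-25,6]]; det(A-λI) = λ^2 - 6λ + 25.
Eigenvalues λ = 3 ± 4i.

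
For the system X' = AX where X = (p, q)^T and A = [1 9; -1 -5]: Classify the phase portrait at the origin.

stable improper node

A = [[1,9],[-1,-5]]; det(A-λI) = λ^2 + 4λ + 4.
repeated λ = -2 with a single eigenvector.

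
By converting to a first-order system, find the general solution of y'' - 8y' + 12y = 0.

Let x_1 = y, x_2 = y'. Then x_1' = x_2 and x_2' = -12x_1 + 8x_2.
A = [[0,1],[-12,8]]; det(A-λI) = λ^2 - 8λ + 12.
Eigenvalues λ = 2, 6 with eigenvectors (1,2), (1,6).

y(t) = C_1e^(2t) + C_2e^(6t)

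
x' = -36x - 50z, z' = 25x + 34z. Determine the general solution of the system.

x(t) = K_1e^(-t)sin(5t) - 3K_1e^(-t)cos(5t) - 3K_2e^(-t)sin(5t) - K_2e^(-t)cos(5t), z(t) = -K_1e^(-t)sin(5t) + 2K_1e^(-t)cos(5t) + 2K_2e^(-t)sin(5t) + K_2e^(-t)cos(5t)

Coefficient matrix A = [[-36, -50], [25, 34]].
Characteristic polynomial det(A - λI) = λ^2 + 2λ + 26 = 0.
Eigenvalues λ = -1 ± 5i (complex conjugate pair).
For λ=-1+5i: an eigenvector is (-3,2) - i(1,-1) = (-3 - i, 2 + i).
A real fundamental pair from Re and Im of e^((-1+5i)t)v: X_1 = e^(-t)(cos(5t)·(-3,2) + sin(5t)·(1,-1)), X_2 = e^(-t)(sin(5t)·(-3,2) - cos(5t)·(1,-1)).
General solution: K_1X_1 + K_2X_2.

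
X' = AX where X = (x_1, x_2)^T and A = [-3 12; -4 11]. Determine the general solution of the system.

Coefficient matrix A = [[-3, 12], [-4, 11]].
Characteristic polynomial det(A - λI) = λ^2 - 8λ + 15 = 0.
Eigenvalues λ = 5, 3.
For λ=5: (A-λI) row 1 is [-8, 12], so an eigenvector is (3, 2).
For λ=3: (A-λI) row 1 is [-6, 12], so an eigenvector is (-2, -1).
General solution: C_1e^(5t)(3,2) + C_2e^(3t)(-2,-1).

x_1(t) = 3C_1e^(5t) - 2C_2e^(3t), x_2(t) = 2C_1e^(5t) - C_2e^(3t)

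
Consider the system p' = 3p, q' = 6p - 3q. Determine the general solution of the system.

p(t) = c_1e^(3t), q(t) = c_1e^(3t) - c_2e^(-3t)

Coefficient matrix A = [[3, 0], [6, -3]].
Characteristic polynomial det(A - λI) = λ^2 - 9 = 0.
Eigenvalues λ = 3, -3.
For λ=3: (A-λI) row 2 is [6, -6], so an eigenvector is (1, 1).
For λ=-3: (A-λI) row 1 is [6, 0], so an eigenvector is (0, -1).
General solution: c_1e^(3t)(1,1) + c_2e^(-3t)(0,-1).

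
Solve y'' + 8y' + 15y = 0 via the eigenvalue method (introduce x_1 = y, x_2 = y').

y(t) = c_1e^(-5t) + c_2e^(-3t)

Let x_1 = y, x_2 = y'. Then x_1' = x_2 and x_2' = -15x_1 - 8x_2.
A = [[0,1],[-15,-8]]; det(A-λI) = λ^2 + 8λ + 15.
Eigenvalues λ = -5, -3 with eigenvectors (1,-5), (1,-3).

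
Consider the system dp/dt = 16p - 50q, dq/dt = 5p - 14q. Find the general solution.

p(t) = -3c_1e^(t)sin(5t) - c_1e^(t)cos(5t) - c_2e^(t)sin(5t) + 3c_2e^(t)cos(5t), q(t) = -c_1e^(t)sin(5t) + c_2e^(t)cos(5t)

Coefficient matrix A = [[16, -50], [5, -14]].
Characteristic polynomial det(A - λI) = λ^2 - 2λ + 26 = 0.
Eigenvalues λ = 1 ± 5i (complex conjugate pair).
For λ=1+5i: an eigenvector is (-1,0) - i(-3,-1) = (-1 + 3i, 0 + i).
A real fundamental pair from Re and Im of e^((1+5i)t)v: X_1 = e^(t)(cos(5t)·(-1,0) + sin(5t)·(-3,-1)), X_2 = e^(t)(sin(5t)·(-1,0) - cos(5t)·(-3,-1)).
General solution: c_1X_1 + c_2X_2.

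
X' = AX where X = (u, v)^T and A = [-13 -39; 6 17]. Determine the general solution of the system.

u(t) = -3C_1e^(2t)sin(3t) - 2C_1e^(2t)cos(3t) - 2C_2e^(2t)sin(3t) + 3C_2e^(2t)cos(3t), v(t) = C_1e^(2t)sin(3t) + C_1e^(2t)cos(3t) + C_2e^(2t)sin(3t) - C_2e^(2t)cos(3t)

Coefficient matrix A = [[-13, -39], [6, 17]].
Characteristic polynomial det(A - λI) = λ^2 - 4λ + 13 = 0.
Eigenvalues λ = 2 ± 3i (complex conjugate pair).
For λ=2+3i: an eigenvector is (-2,1) - i(-3,1) = (-2 + 3i, 1 - i).
A real fundamental pair from Re and Im of e^((2+3i)t)v: X_1 = e^(2t)(cos(3t)·(-2,1) + sin(3t)·(-3,1)), X_2 = e^(2t)(sin(3t)·(-2,1) - cos(3t)·(-3,1)).
General solution: C_1X_1 + C_2X_2.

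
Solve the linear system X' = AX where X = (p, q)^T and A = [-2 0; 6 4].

Coefficient matrix A = [[-2, 0], [6, 4]].
Characteristic polynomial det(A - λI) = λ^2 - 2λ - 8 = 0.
Eigenvalues λ = 4, -2.
For λ=4: (A-λI) row 1 is [-6, 0], so an eigenvector is (0, 1).
For λ=-2: (A-λI) row 2 is [6, 6], so an eigenvector is (1, -1).
General solution: C_1e^(4t)(0,1) + C_2e^(-2t)(1,-1).

p(t) = C_2e^(-2t), q(t) = C_1e^(4t) - C_2e^(-2t)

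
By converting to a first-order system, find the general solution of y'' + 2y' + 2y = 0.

y(t) = c_1e^(-t)cos(t) + c_2e^(-t)sin(t)

Let x_1 = y, x_2 = y'. Then x_1' = x_2 and x_2' = -2x_1 - 2x_2.
A = [[0,1],[-2,-2]]; det(A-λI) = λ^2 + 2λ + 2.
Eigenvalues λ = -1 ± i.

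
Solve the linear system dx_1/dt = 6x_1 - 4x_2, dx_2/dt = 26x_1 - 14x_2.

x_1(t) = C_1e^(-4t)sin(2t) - C_1e^(-4t)cos(2t) - C_2e^(-4t)sin(2t) - C_2e^(-4t)cos(2t), x_2(t) = 2C_1e^(-4t)sin(2t) - 3C_1e^(-4t)cos(2t) - 3C_2e^(-4t)sin(2t) - 2C_2e^(-4t)cos(2t)

Coefficient matrix A = [[6, -4], [26, -14]].
Characteristic polynomial det(A - λI) = λ^2 + 8λ + 20 = 0.
Eigenvalues λ = -4 ± 2i (complex conjugate pair).
For λ=-4+2i: an eigenvector is (-1,-3) - i(1,2) = (-1 - i, -3 - 2i).
A real fundamental pair from Re and Im of e^((-4+2i)t)v: X_1 = e^(-4t)(cos(2t)·(-1,-3) + sin(2t)·(1,2)), X_2 = e^(-4t)(sin(2t)·(-1,-3) - cos(2t)·(1,2)).
General solution: C_1X_1 + C_2X_2.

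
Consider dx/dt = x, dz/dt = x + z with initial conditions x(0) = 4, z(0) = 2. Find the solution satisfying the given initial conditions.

Coefficient matrix A = [[1, 0], [1, 1]].
Characteristic polynomial det(A - λI) = λ^2 - 2λ + 1 = 0.
Single eigenvalue λ = 1 with algebraic multiplicity 2.
Eigenvector v = (0,1); generalized eigenvector w with (A-λI)w=v is (1,2).
General solution: e^(t)[C_1·v + C_2·(t·v + w)].
Applying x(0)=4, z(0)=2 gives C_1=-6, C_2=4.

x(t) = 4e^(t), z(t) = 4te^(t) + 2e^(t)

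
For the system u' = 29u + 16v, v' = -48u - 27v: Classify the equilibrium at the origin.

A = [[29,16],[-48,-27]]; det(A-λI) = λ^2 - 2λ - 15.
λ = -3, 5: opposite signs.

saddle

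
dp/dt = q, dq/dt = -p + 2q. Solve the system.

Coefficient matrix A = [[0, 1], [-1, 2]].
Characteristic polynomial det(A - λI) = λ^2 - 2λ + 1 = 0.
Single eigenvalue λ = 1 with algebraic multiplicity 2.
Eigenvector v = (-1,-1); generalized eigenvector w with (A-λI)w=v is (3,2).
General solution: e^(t)[c_1·v + c_2·(t·v + w)].

p(t) = -c_1e^(t) - c_2te^(t) + 3c_2e^(t), q(t) = -c_1e^(t) - c_2te^(t) + 2c_2e^(t)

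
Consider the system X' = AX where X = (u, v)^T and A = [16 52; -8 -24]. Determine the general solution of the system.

Coefficient matrix A = [[16, 52], [-8, -24]].
Characteristic polynomial det(A - λI) = λ^2 + 8λ + 32 = 0.
Eigenvalues λ = -4 ± 4i (complex conjugate pair).
For λ=-4+4i: an eigenvector is (2,-1) - i(-3,1) = (2 + 3i, -1 - i).
A real fundamental pair from Re and Im of e^((-4+4i)t)v: X_1 = e^(-4t)(cos(4t)·(2,-1) + sin(4t)·(-3,1)), X_2 = e^(-4t)(sin(4t)·(2,-1) - cos(4t)·(-3,1)).
General solution: K_1X_1 + K_2X_2.

u(t) = -3K_1e^(-4t)sin(4t) + 2K_1e^(-4t)cos(4t) + 2K_2e^(-4t)sin(4t) + 3K_2e^(-4t)cos(4t), v(t) = K_1e^(-4t)sin(4t) - K_1e^(-4t)cos(4t) - K_2e^(-4t)sin(4t) - K_2e^(-4t)cos(4t)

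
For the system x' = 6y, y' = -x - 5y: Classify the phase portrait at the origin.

A = [[0,6],[-1,-5]]; det(A-λI) = λ^2 + 5λ + 6.
λ = -2, -3: both negative.

stable node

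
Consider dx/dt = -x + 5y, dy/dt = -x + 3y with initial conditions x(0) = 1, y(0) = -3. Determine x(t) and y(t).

Coefficient matrix A = [[-1, 5], [-1, 3]].
Characteristic polynomial det(A - λI) = λ^2 - 2λ + 2 = 0.
Eigenvalues λ = 1 ± i (complex conjugate pair).
For λ=1+i: an eigenvector is (2,1) - i(1,0) = (2 - i, 1).
A real fundamental pair from Re and Im of e^((1+i)t)v: X_1 = e^(t)(cos(t)·(2,1) + sin(t)·(1,0)), X_2 = e^(t)(sin(t)·(2,1) - cos(t)·(1,0)).
General solution: c_1X_1 + c_2X_2.
Applying x(0)=1, y(0)=-3 gives c_1=-3, c_2=-7.

x(t) = -17e^(t)sin(t) + e^(t)cos(t), y(t) = -7e^(t)sin(t) - 3e^(t)cos(t)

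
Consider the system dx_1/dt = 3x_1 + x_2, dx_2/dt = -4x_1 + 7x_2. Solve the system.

x_1(t) = -c_1e^(5t) - c_2te^(5t) - c_2e^(5t), x_2(t) = -2c_1e^(5t) - 2c_2te^(5t) - 3c_2e^(5t)

Coefficient matrix A = [[3, 1], [-4, 7]].
Characteristic polynomial det(A - λI) = λ^2 - 10λ + 25 = 0.
Single eigenvalue λ = 5 with algebraic multiplicity 2.
Eigenvector v = (-1,-2); generalized eigenvector w with (A-λI)w=v is (-1,-3).
General solution: e^(5t)[c_1·v + c_2·(t·v + w)].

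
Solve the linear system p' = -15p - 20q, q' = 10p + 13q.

p(t) = -3c_1e^(-t)sin(2t) - c_1e^(-t)cos(2t) - c_2e^(-t)sin(2t) + 3c_2e^(-t)cos(2t), q(t) = 2c_1e^(-t)sin(2t) + c_1e^(-t)cos(2t) + c_2e^(-t)sin(2t) - 2c_2e^(-t)cos(2t)

Coefficient matrix A = [[-15, -20], [10, 13]].
Characteristic polynomial det(A - λI) = λ^2 + 2λ + 5 = 0.
Eigenvalues λ = -1 ± 2i (complex conjugate pair).
For λ=-1+2i: an eigenvector is (-1,1) - i(-3,2) = (-1 + 3i, 1 - 2i).
A real fundamental pair from Re and Im of e^((-1+2i)t)v: X_1 = e^(-t)(cos(2t)·(-1,1) + sin(2t)·(-3,2)), X_2 = e^(-t)(sin(2t)·(-1,1) - cos(2t)·(-3,2)).
General solution: c_1X_1 + c_2X_2.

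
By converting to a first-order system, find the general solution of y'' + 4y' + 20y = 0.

Let x_1 = y, x_2 = y'. Then x_1' = x_2 and x_2' = -20x_1 - 4x_2.
A = [[0,1],[-20,-4]]; det(A-λI) = λ^2 + 4λ + 20.
Eigenvalues λ = -2 ± 4i.

y(t) = C_1e^(-2t)cos(4t) + C_2e^(-2t)sin(4t)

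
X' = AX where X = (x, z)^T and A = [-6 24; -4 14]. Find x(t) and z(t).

Coefficient matrix A = [[-6, 24], [-4, 14]].
Characteristic polynomial det(A - λI) = λ^2 - 8λ + 12 = 0.
Eigenvalues λ = 6, 2.
For λ=6: (A-λI) row 1 is [-12, 24], so an eigenvector is (2, 1).
For λ=2: (A-λI) row 1 is [-8, 24], so an eigenvector is (-3, -1).
General solution: K_1e^(6t)(2,1) + K_2e^(2t)(-3,-1).

x(t) = 2K_1e^(6t) - 3K_2e^(2t), z(t) = K_1e^(6t) - K_2e^(2t)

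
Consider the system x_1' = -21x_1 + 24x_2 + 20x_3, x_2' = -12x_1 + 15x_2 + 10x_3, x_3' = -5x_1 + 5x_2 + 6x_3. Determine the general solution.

x_1(t) = 2c_1e^(t) + c_2e^(3t) + 4c_3e^(-4t), x_2(t) = c_1e^(t) + c_2e^(3t) + 2c_3e^(-4t), x_3(t) = c_1e^(t) + c_3e^(-4t)

Coefficient matrix A = [[-21, 24, 20], [-12, 15, 10], [-5, 5, 6]].
det(A - λI) = 0 gives eigenvalues λ = 1, 3, -4.
For λ=1: eigenvector (2,1,1).
For λ=3: eigenvector (1,1,0).
For λ=-4: eigenvector (4,2,1).
General solution: c_1e^(t)(2,1,1) + c_2e^(3t)(1,1,0) + c_3e^(-4t)(4,2,1).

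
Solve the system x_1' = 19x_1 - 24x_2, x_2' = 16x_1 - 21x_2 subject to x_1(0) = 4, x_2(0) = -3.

x_1(t) = 21e^(3t) - 17e^(-5t), x_2(t) = 14e^(3t) - 17e^(-5t)

Coefficient matrix A = [[19, -24], [16, -21]].
Characteristic polynomial det(A - λI) = λ^2 + 2λ - 15 = 0.
Eigenvalues λ = -5, 3.
For λ=-5: (A-λI) row 1 is [24, -24], so an eigenvector is (-1, -1).
For λ=3: (A-λI) row 1 is [16, -24], so an eigenvector is (-3, -2).
General solution: K_1e^(-5t)(-1,-1) + K_2e^(3t)(-3,-2).
Applying x_1(0)=4, x_2(0)=-3 gives K_1=17, K_2=-7.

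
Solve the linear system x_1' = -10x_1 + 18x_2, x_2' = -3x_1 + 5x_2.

Coefficient matrix A = [[-10, 18], [-3, 5]].
Characteristic polynomial det(A - λI) = λ^2 + 5λ + 4 = 0.
Eigenvalues λ = -4, -1.
For λ=-4: (A-λI) row 1 is [-6, 18], so an eigenvector is (-3, -1).
For λ=-1: (A-λI) row 1 is [-9, 18], so an eigenvector is (-2, -1).
General solution: c_1e^(-4t)(-3,-1) + c_2e^(-t)(-2,-1).

x_1(t) = -3c_1e^(-4t) - 2c_2e^(-t), x_2(t) = -c_1e^(-4t) - c_2e^(-t)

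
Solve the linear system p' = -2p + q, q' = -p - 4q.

p(t) = K_1e^(-3t) + K_2te^(-3t), q(t) = -K_1e^(-3t) - K_2te^(-3t) + K_2e^(-3t)

Coefficient matrix A = [[-2, 1], [-1, -4]].
Characteristic polynomial det(A - λI) = λ^2 + 6λ + 9 = 0.
Single eigenvalue λ = -3 with algebraic multiplicity 2.
Eigenvector v = (1,-1); generalized eigenvector w with (A-λI)w=v is (0,1).
General solution: e^(-3t)[K_1·v + K_2·(t·v + w)].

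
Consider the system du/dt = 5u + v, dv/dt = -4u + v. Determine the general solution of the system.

u(t) = -c_1e^(3t) - c_2te^(3t), v(t) = 2c_1e^(3t) + 2c_2te^(3t) - c_2e^(3t)

Coefficient matrix A = [[5, 1], [-4, 1]].
Characteristic polynomial det(A - λI) = λ^2 - 6λ + 9 = 0.
Single eigenvalue λ = 3 with algebraic multiplicity 2.
Eigenvector v = (-1,2); generalized eigenvector w with (A-λI)w=v is (0,-1).
General solution: e^(3t)[c_1·v + c_2·(t·v + w)].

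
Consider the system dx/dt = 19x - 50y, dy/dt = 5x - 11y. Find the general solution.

x(t) = K_1e^(4t)sin(5t) - 3K_1e^(4t)cos(5t) - 3K_2e^(4t)sin(5t) - K_2e^(4t)cos(5t), y(t) = -K_1e^(4t)cos(5t) - K_2e^(4t)sin(5t)

Coefficient matrix A = [[19, -50], [5, -11]].
Characteristic polynomial det(A - λI) = λ^2 - 8λ + 41 = 0.
Eigenvalues λ = 4 ± 5i (complex conjugate pair).
For λ=4+5i: an eigenvector is (-3,-1) - i(1,0) = (-3 - i, -1).
A real fundamental pair from Re and Im of e^((4+5i)t)v: X_1 = e^(4t)(cos(5t)·(-3,-1) + sin(5t)·(1,0)), X_2 = e^(4t)(sin(5t)·(-3,-1) - cos(5t)·(1,0)).
General solution: K_1X_1 + K_2X_2.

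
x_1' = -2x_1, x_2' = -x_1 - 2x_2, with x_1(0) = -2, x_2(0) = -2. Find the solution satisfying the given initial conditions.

Coefficient matrix A = [[-2, 0], [-1, -2]].
Characteristic polynomial det(A - λI) = λ^2 + 4λ + 4 = 0.
Single eigenvalue λ = -2 with algebraic multiplicity 2.
Eigenvector v = (0,1); generalized eigenvector w with (A-λI)w=v is (-1,3).
General solution: e^(-2t)[C_1·v + C_2·(t·v + w)].
Applying x_1(0)=-2, x_2(0)=-2 gives C_1=-8, C_2=2.

x_1(t) = -2e^(-2t), x_2(t) = 2te^(-2t) - 2e^(-2t)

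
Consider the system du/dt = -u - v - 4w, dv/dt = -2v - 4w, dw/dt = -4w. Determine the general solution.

u(t) = -c_1e^(-t) + c_2e^(-2t) + 2c_3e^(-4t), v(t) = c_2e^(-2t) + 2c_3e^(-4t), w(t) = c_3e^(-4t)

Coefficient matrix A = [[-1, -1, -4], [0, -2, -4], [0, 0, -4]].
det(A - λI) = 0 gives eigenvalues λ = -1, -2, -4.
For λ=-1: eigenvector (-1,0,0).
For λ=-2: eigenvector (1,1,0).
For λ=-4: eigenvector (2,2,1).
General solution: c_1e^(-t)(-1,0,0) + c_2e^(-2t)(1,1,0) + c_3e^(-4t)(2,2,1).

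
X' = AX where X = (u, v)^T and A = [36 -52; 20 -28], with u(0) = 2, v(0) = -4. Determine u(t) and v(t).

u(t) = 68e^(4t)sin(4t) + 2e^(4t)cos(4t), v(t) = 42e^(4t)sin(4t) - 4e^(4t)cos(4t)

Coefficient matrix A = [[36, -52], [20, -28]].
Characteristic polynomial det(A - λI) = λ^2 - 8λ + 32 = 0.
Eigenvalues λ = 4 ± 4i (complex conjugate pair).
For λ=4+4i: an eigenvector is (-2,-1) - i(-3,-2) = (-2 + 3i, -1 + 2i).
A real fundamental pair from Re and Im of e^((4+4i)t)v: X_1 = e^(4t)(cos(4t)·(-2,-1) + sin(4t)·(-3,-2)), X_2 = e^(4t)(sin(4t)·(-2,-1) - cos(4t)·(-3,-2)).
General solution: C_1X_1 + C_2X_2.
Applying u(0)=2, v(0)=-4 gives C_1=-16, C_2=-10.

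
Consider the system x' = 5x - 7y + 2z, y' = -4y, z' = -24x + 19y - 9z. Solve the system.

x(t) = C_1e^(-t) + C_2e^(-4t) - C_3e^(-3t), y(t) = C_2e^(-4t), z(t) = -3C_1e^(-t) - C_2e^(-4t) + 4C_3e^(-3t)

Coefficient matrix A = [[5, -7, 2], [0, -4, 0], [-24, 19, -9]].
det(A - λI) = 0 gives eigenvalues λ = -1, -4, -3.
For λ=-1: eigenvector (1,0,-3).
For λ=-4: eigenvector (1,1,-1).
For λ=-3: eigenvector (-1,0,4).
General solution: C_1e^(-t)(1,0,-3) + C_2e^(-4t)(1,1,-1) + C_3e^(-3t)(-1,0,4).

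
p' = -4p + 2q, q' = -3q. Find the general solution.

p(t) = 2K_1e^(-3t) + K_2e^(-4t), q(t) = K_1e^(-3t)

Coefficient matrix A = [[-4, 2], [0, -3]].
Characteristic polynomial det(A - λI) = λ^2 + 7λ + 12 = 0.
Eigenvalues λ = -3, -4.
For λ=-3: (A-λI) row 1 is [-1, 2], so an eigenvector is (2, 1).
For λ=-4: (A-λI) row 1 is [0, 2], so an eigenvector is (1, 0).
General solution: K_1e^(-3t)(2,1) + K_2e^(-4t)(1,0).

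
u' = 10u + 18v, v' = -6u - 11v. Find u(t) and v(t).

u(t) = -2c_1e^(t) - 3c_2e^(-2t), v(t) = c_1e^(t) + 2c_2e^(-2t)

Coefficient matrix A = [[10, 18], [-6, -11]].
Characteristic polynomial det(A - λI) = λ^2 + λ - 2 = 0.
Eigenvalues λ = 1, -2.
For λ=1: (A-λI) row 1 is [9, 18], so an eigenvector is (-2, 1).
For λ=-2: (A-λI) row 1 is [12, 18], so an eigenvector is (-3, 2).
General solution: c_1e^(t)(-2,1) + c_2e^(-2t)(-3,2).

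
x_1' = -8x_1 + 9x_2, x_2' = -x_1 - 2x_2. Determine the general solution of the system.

x_1(t) = 3C_1e^(-5t) + 3C_2te^(-5t) - C_2e^(-5t), x_2(t) = C_1e^(-5t) + C_2te^(-5t)

Coefficient matrix A = [[-8, 9], [-1, -2]].
Characteristic polynomial det(A - λI) = λ^2 + 10λ + 25 = 0.
Single eigenvalue λ = -5 with algebraic multiplicity 2.
Eigenvector v = (3,1); generalized eigenvector w with (A-λI)w=v is (-1,0).
General solution: e^(-5t)[C_1·v + C_2·(t·v + w)].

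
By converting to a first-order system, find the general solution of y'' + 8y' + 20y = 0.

y(t) = K_1e^(-4t)cos(2t) + K_2e^(-4t)sin(2t)

Let x_1 = y, x_2 = y'. Then x_1' = x_2 and x_2' = -20x_1 - 8x_2.
A = [[0,1],[-20,-8]]; det(A-λI) = λ^2 + 8λ + 20.
Eigenvalues λ = -4 ± 2i.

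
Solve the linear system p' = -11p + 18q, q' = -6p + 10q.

p(t) = -2C_1e^(-2t) + 3C_2e^(t), q(t) = -C_1e^(-2t) + 2C_2e^(t)

Coefficient matrix A = [[-11, 18], [-6, 10]].
Characteristic polynomial det(A - λI) = λ^2 + λ - 2 = 0.
Eigenvalues λ = -2, 1.
For λ=-2: (A-λI) row 1 is [-9, 18], so an eigenvector is (-2, -1).
For λ=1: (A-λI) row 1 is [-12, 18], so an eigenvector is (3, 2).
General solution: C_1e^(-2t)(-2,-1) + C_2e^(t)(3,2).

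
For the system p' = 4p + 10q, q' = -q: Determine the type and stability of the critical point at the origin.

A = [[4,10],[0,-1]]; det(A-λI) = λ^2 - 3λ - 4.
λ = 4, -1: opposite signs.

saddle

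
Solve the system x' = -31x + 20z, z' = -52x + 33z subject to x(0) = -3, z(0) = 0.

Coefficient matrix A = [[-31, 20], [-52, 33]].
Characteristic polynomial det(A - λI) = λ^2 - 2λ + 17 = 0.
Eigenvalues λ = 1 ± 4i (complex conjugate pair).
For λ=1+4i: an eigenvector is (1,2) - i(2,3) = (1 - 2i, 2 - 3i).
A real fundamental pair from Re and Im of e^((1+4i)t)v: X_1 = e^(t)(cos(4t)·(1,2) + sin(4t)·(2,3)), X_2 = e^(t)(sin(4t)·(1,2) - cos(4t)·(2,3)).
General solution: C_1X_1 + C_2X_2.
Applying x(0)=-3, z(0)=0 gives C_1=9, C_2=6.

x(t) = 24e^(t)sin(4t) - 3e^(t)cos(4t), z(t) = 39e^(t)sin(4t)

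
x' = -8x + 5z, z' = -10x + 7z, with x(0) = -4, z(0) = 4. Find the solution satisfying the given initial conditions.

Coefficient matrix A = [[-8, 5], [-10, 7]].
Characteristic polynomial det(A - λI) = λ^2 + λ - 6 = 0.
Eigenvalues λ = -3, 2.
For λ=-3: (A-λI) row 1 is [-5, 5], so an eigenvector is (-1, -1).
For λ=2: (A-λI) row 1 is [-10, 5], so an eigenvector is (-1, -2).
General solution: C_1e^(-3t)(-1,-1) + C_2e^(2t)(-1,-2).
Applying x(0)=-4, z(0)=4 gives C_1=12, C_2=-8.

x(t) = 8e^(2t) - 12e^(-3t), z(t) = 16e^(2t) - 12e^(-3t)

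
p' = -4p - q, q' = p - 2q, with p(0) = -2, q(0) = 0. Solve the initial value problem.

Coefficient matrix A = [[-4, -1], [1, -2]].
Characteristic polynomial det(A - λI) = λ^2 + 6λ + 9 = 0.
Single eigenvalue λ = -3 with algebraic multiplicity 2.
Eigenvector v = (1,-1); generalized eigenvector w with (A-λI)w=v is (1,-2).
General solution: e^(-3t)[K_1·v + K_2·(t·v + w)].
Applying p(0)=-2, q(0)=0 gives K_1=-4, K_2=2.

p(t) = 2te^(-3t) - 2e^(-3t), q(t) = -2te^(-3t)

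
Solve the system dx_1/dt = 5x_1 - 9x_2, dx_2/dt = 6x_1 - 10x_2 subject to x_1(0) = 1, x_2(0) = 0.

Coefficient matrix A = [[5, -9], [6, -10]].
Characteristic polynomial det(A - λI) = λ^2 + 5λ + 4 = 0.
Eigenvalues λ = -1, -4.
For λ=-1: (A-λI) row 1 is [6, -9], so an eigenvector is (-3, -2).
For λ=-4: (A-λI) row 1 is [9, -9], so an eigenvector is (-1, -1).
General solution: c_1e^(-t)(-3,-2) + c_2e^(-4t)(-1,-1).
Applying x_1(0)=1, x_2(0)=0 gives c_1=-1, c_2=2.

x_1(t) = 3e^(-t) - 2e^(-4t), x_2(t) = 2e^(-t) - 2e^(-4t)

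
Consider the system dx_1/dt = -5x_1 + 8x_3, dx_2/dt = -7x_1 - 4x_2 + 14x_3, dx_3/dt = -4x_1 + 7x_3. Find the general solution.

Coefficient matrix A = [[-5, 0, 8], [-7, -4, 14], [-4, 0, 7]].
det(A - λI) = 0 gives eigenvalues λ = -1, -4, 3.
For λ=-1: eigenvector (2,0,1).
For λ=-4: eigenvector (0,1,0).
For λ=3: eigenvector (1,1,1).
General solution: K_1e^(-t)(2,0,1) + K_2e^(-4t)(0,1,0) + K_3e^(3t)(1,1,1).

x_1(t) = 2K_1e^(-t) + K_3e^(3t), x_2(t) = K_2e^(-4t) + K_3e^(3t), x_3(t) = K_1e^(-t) + K_3e^(3t)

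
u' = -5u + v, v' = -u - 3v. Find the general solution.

Coefficient matrix A = [[-5, 1], [-1, -3]].
Characteristic polynomial det(A - λI) = λ^2 + 8λ + 16 = 0.
Single eigenvalue λ = -4 with algebraic multiplicity 2.
Eigenvector v = (-1,-1); generalized eigenvector w with (A-λI)w=v is (-2,-3).
General solution: e^(-4t)[K_1·v + K_2·(t·v + w)].

u(t) = -K_1e^(-4t) - K_2te^(-4t) - 2K_2e^(-4t), v(t) = -K_1e^(-4t) - K_2te^(-4t) - 3K_2e^(-4t)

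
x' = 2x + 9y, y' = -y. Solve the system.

Coefficient matrix A = [[2, 9], [0, -1]].
Characteristic polynomial det(A - λI) = λ^2 - λ - 2 = 0.
Eigenvalues λ = -1, 2.
For λ=-1: (A-λI) row 1 is [3, 9], so an eigenvector is (-3, 1).
For λ=2: (A-λI) row 1 is [0, 9], so an eigenvector is (1, 0).
General solution: c_1e^(-t)(-3,1) + c_2e^(2t)(1,0).

x(t) = -3c_1e^(-t) + c_2e^(2t), y(t) = c_1e^(-t)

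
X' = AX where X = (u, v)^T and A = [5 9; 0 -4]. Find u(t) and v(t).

Coefficient matrix A = [[5, 9], [0, -4]].
Characteristic polynomial det(A - λI) = λ^2 - λ - 20 = 0.
Eigenvalues λ = 5, -4.
For λ=5: (A-λI) row 1 is [0, 9], so an eigenvector is (1, 0).
For λ=-4: (A-λI) row 1 is [9, 9], so an eigenvector is (1, -1).
General solution: K_1e^(5t)(1,0) + K_2e^(-4t)(1,-1).

u(t) = K_1e^(5t) + K_2e^(-4t), v(t) = -K_2e^(-4t)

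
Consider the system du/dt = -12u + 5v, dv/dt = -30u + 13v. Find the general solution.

u(t) = -K_1e^(-2t) - K_2e^(3t), v(t) = -2K_1e^(-2t) - 3K_2e^(3t)

Coefficient matrix A = [[-12, 5], [-30, 13]].
Characteristic polynomial det(A - λI) = λ^2 - λ - 6 = 0.
Eigenvalues λ = -2, 3.
For λ=-2: (A-λI) row 1 is [-10, 5], so an eigenvector is (-1, -2).
For λ=3: (A-λI) row 1 is [-15, 5], so an eigenvector is (-1, -3).
General solution: K_1e^(-2t)(-1,-2) + K_2e^(3t)(-1,-3).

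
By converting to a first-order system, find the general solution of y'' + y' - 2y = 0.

y(t) = K_1e^(-2t) + K_2e^(t)

Let x_1 = y, x_2 = y'. Then x_1' = x_2 and x_2' = 2x_1 - x_2.
A = [[0,1],[2,-1]]; det(A-λI) = λ^2 + λ - 2.
Eigenvalues λ = -2, 1 with eigenvectors (1,-2), (1,1).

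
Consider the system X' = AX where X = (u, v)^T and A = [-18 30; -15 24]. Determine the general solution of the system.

u(t) = C_1e^(3t)sin(3t) - 3C_1e^(3t)cos(3t) - 3C_2e^(3t)sin(3t) - C_2e^(3t)cos(3t), v(t) = C_1e^(3t)sin(3t) - 2C_1e^(3t)cos(3t) - 2C_2e^(3t)sin(3t) - C_2e^(3t)cos(3t)

Coefficient matrix A = [[-18, 30], [-15, 24]].
Characteristic polynomial det(A - λI) = λ^2 - 6λ + 18 = 0.
Eigenvalues λ = 3 ± 3i (complex conjugate pair).
For λ=3+3i: an eigenvector is (-3,-2) - i(1,1) = (-3 - i, -2 - i).
A real fundamental pair from Re and Im of e^((3+3i)t)v: X_1 = e^(3t)(cos(3t)·(-3,-2) + sin(3t)·(1,1)), X_2 = e^(3t)(sin(3t)·(-3,-2) - cos(3t)·(1,1)).
General solution: C_1X_1 + C_2X_2.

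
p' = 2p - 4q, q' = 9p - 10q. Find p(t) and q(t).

p(t) = -2K_1e^(-4t) - 2K_2te^(-4t) - K_2e^(-4t), q(t) = -3K_1e^(-4t) - 3K_2te^(-4t) - K_2e^(-4t)

Coefficient matrix A = [[2, -4], [9, -10]].
Characteristic polynomial det(A - λI) = λ^2 + 8λ + 16 = 0.
Single eigenvalue λ = -4 with algebraic multiplicity 2.
Eigenvector v = (-2,-3); generalized eigenvector w with (A-λI)w=v is (-1,-1).
General solution: e^(-4t)[K_1·v + K_2·(t·v + w)].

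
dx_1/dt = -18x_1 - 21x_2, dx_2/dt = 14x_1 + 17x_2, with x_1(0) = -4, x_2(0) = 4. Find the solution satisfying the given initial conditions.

Coefficient matrix A = [[-18, -21], [14, 17]].
Characteristic polynomial det(A - λI) = λ^2 + λ - 12 = 0.
Eigenvalues λ = 3, -4.
For λ=3: (A-λI) row 1 is [-21, -21], so an eigenvector is (-1, 1).
For λ=-4: (A-λI) row 1 is [-14, -21], so an eigenvector is (3, -2).
General solution: c_1e^(3t)(-1,1) + c_2e^(-4t)(3,-2).
Applying x_1(0)=-4, x_2(0)=4 gives c_1=4, c_2=0.

x_1(t) = -4e^(3t), x_2(t) = 4e^(3t)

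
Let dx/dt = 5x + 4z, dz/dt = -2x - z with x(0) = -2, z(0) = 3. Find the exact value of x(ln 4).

A = [[5,4],[-2,-1]]; eigenvalues λ = 3, 1.
Eigenvectors: (-2,1) for λ=3, (-1,1) for λ=1.
From the initial condition, c_1 = -1, c_2 = 4.
x(ln 4) = (-1)(4^3)(-2) + (4)(4^1)(-1) = 112.

112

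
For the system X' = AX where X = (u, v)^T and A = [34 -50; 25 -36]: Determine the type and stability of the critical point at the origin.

A = [[34,-50],[25,-36]]; det(A-λI) = λ^2 + 2λ + 26.
λ = -1 ± 5i: negative real part.

stable spiral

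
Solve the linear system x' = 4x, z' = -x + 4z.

x(t) = K_2e^(4t), z(t) = -K_1e^(4t) - K_2te^(4t)

Coefficient matrix A = [[4, 0], [-1, 4]].
Characteristic polynomial det(A - λI) = λ^2 - 8λ + 16 = 0.
Single eigenvalue λ = 4 with algebraic multiplicity 2.
Eigenvector v = (0,-1); generalized eigenvector w with (A-λI)w=v is (1,0).
General solution: e^(4t)[K_1·v + K_2·(t·v + w)].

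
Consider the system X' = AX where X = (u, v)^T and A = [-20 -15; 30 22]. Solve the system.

Coefficient matrix A = [[-20, -15], [30, 22]].
Characteristic polynomial det(A - λI) = λ^2 - 2λ + 10 = 0.
Eigenvalues λ = 1 ± 3i (complex conjugate pair).
For λ=1+3i: an eigenvector is (-1,1) - i(2,-3) = (-1 - 2i, 1 + 3i).
A real fundamental pair from Re and Im of e^((1+3i)t)v: X_1 = e^(t)(cos(3t)·(-1,1) + sin(3t)·(2,-3)), X_2 = e^(t)(sin(3t)·(-1,1) - cos(3t)·(2,-3)).
General solution: c_1X_1 + c_2X_2.

u(t) = 2c_1e^(t)sin(3t) - c_1e^(t)cos(3t) - c_2e^(t)sin(3t) - 2c_2e^(t)cos(3t), v(t) = -3c_1e^(t)sin(3t) + c_1e^(t)cos(3t) + c_2e^(t)sin(3t) + 3c_2e^(t)cos(3t)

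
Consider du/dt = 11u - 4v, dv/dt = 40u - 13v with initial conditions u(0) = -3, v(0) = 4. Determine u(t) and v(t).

u(t) = -13e^(-t)sin(4t) - 3e^(-t)cos(4t), v(t) = -42e^(-t)sin(4t) + 4e^(-t)cos(4t)

Coefficient matrix A = [[11, -4], [40, -13]].
Characteristic polynomial det(A - λI) = λ^2 + 2λ + 17 = 0.
Eigenvalues λ = -1 ± 4i (complex conjugate pair).
For λ=-1+4i: an eigenvector is (1,3) - i(0,1) = (1, 3 - i).
A real fundamental pair from Re and Im of e^((-1+4i)t)v: X_1 = e^(-t)(cos(4t)·(1,3) + sin(4t)·(0,1)), X_2 = e^(-t)(sin(4t)·(1,3) - cos(4t)·(0,1)).
General solution: c_1X_1 + c_2X_2.
Applying u(0)=-3, v(0)=4 gives c_1=-3, c_2=-13.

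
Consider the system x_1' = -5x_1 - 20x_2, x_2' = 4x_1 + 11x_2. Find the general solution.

x_1(t) = -K_1e^(3t)sin(4t) - 2K_1e^(3t)cos(4t) - 2K_2e^(3t)sin(4t) + K_2e^(3t)cos(4t), x_2(t) = K_1e^(3t)cos(4t) + K_2e^(3t)sin(4t)

Coefficient matrix A = [[-5, -20], [4, 11]].
Characteristic polynomial det(A - λI) = λ^2 - 6λ + 25 = 0.
Eigenvalues λ = 3 ± 4i (complex conjugate pair).
For λ=3+4i: an eigenvector is (-2,1) - i(-1,0) = (-2 + i, 1).
A real fundamental pair from Re and Im of e^((3+4i)t)v: X_1 = e^(3t)(cos(4t)·(-2,1) + sin(4t)·(-1,0)), X_2 = e^(3t)(sin(4t)·(-2,1) - cos(4t)·(-1,0)).
General solution: K_1X_1 + K_2X_2.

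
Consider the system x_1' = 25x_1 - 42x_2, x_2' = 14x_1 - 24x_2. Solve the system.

Coefficient matrix A = [[25, -42], [14, -24]].
Characteristic polynomial det(A - λI) = λ^2 - λ - 12 = 0.
Eigenvalues λ = -3, 4.
For λ=-3: (A-λI) row 1 is [28, -42], so an eigenvector is (3, 2).
For λ=4: (A-λI) row 1 is [21, -42], so an eigenvector is (-2, -1).
General solution: K_1e^(-3t)(3,2) + K_2e^(4t)(-2,-1).

x_1(t) = 3K_1e^(-3t) - 2K_2e^(4t), x_2(t) = 2K_1e^(-3t) - K_2e^(4t)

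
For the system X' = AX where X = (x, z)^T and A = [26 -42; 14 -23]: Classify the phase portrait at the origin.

A = [[26,-42],[14,-23]]; det(A-λI) = λ^2 - 3λ - 10.
λ = -2, 5: opposite signs.

saddle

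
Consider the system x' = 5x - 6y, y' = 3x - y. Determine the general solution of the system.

x(t) = -c_1e^(2t)sin(3t) + c_1e^(2t)cos(3t) + c_2e^(2t)sin(3t) + c_2e^(2t)cos(3t), y(t) = c_1e^(2t)cos(3t) + c_2e^(2t)sin(3t)

Coefficient matrix A = [[5, -6], [3, -1]].
Characteristic polynomial det(A - λI) = λ^2 - 4λ + 13 = 0.
Eigenvalues λ = 2 ± 3i (complex conjugate pair).
For λ=2+3i: an eigenvector is (1,1) - i(-1,0) = (1 + i, 1).
A real fundamental pair from Re and Im of e^((2+3i)t)v: X_1 = e^(2t)(cos(3t)·(1,1) + sin(3t)·(-1,0)), X_2 = e^(2t)(sin(3t)·(1,1) - cos(3t)·(-1,0)).
General solution: c_1X_1 + c_2X_2.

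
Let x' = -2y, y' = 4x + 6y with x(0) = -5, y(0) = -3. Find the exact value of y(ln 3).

-1179

A = [[0,-2],[4,6]]; eigenvalues λ = 4, 2.
Eigenvectors: (1,-2) for λ=4, (1,-1) for λ=2.
From the initial condition, c_1 = 8, c_2 = -13.
y(ln 3) = (8)(3^4)(-2) + (-13)(3^2)(-1) = -1179.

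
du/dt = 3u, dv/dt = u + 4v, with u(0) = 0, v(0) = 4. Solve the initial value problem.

Coefficient matrix A = [[3, 0], [1, 4]].
Characteristic polynomial det(A - λI) = λ^2 - 7λ + 12 = 0.
Eigenvalues λ = 4, 3.
For λ=4: (A-λI) row 1 is [-1, 0], so an eigenvector is (0, 1).
For λ=3: (A-λI) row 2 is [1, 1], so an eigenvector is (1, -1).
General solution: c_1e^(4t)(0,1) + c_2e^(3t)(1,-1).
Applying u(0)=0, v(0)=4 gives c_1=4, c_2=0.

u(t) = 0, v(t) = 4e^(4t)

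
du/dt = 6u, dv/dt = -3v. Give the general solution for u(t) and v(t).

Coefficient matrix A = [[6, 0], [0, -3]].
Characteristic polynomial det(A - λI) = λ^2 - 3λ - 18 = 0.
Eigenvalues λ = -3, 6.
For λ=-3: (A-λI) row 1 is [9, 0], so an eigenvector is (0, 1).
For λ=6: (A-λI) row 2 is [0, -9], so an eigenvector is (-1, 0).
General solution: K_1e^(-3t)(0,1) + K_2e^(6t)(-1,0).

u(t) = -K_2e^(6t), v(t) = K_1e^(-3t)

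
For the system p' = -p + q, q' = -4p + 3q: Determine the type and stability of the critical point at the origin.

A = [[-1,1],[-4,3]]; det(A-λI) = λ^2 - 2λ + 1.
repeated λ = 1 with a single eigenvector.

unstable improper node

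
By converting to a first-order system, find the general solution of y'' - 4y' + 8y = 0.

Let x_1 = y, x_2 = y'. Then x_1' = x_2 and x_2' = -8x_1 + 4x_2.
A = [[0,1],[-8,4]]; det(A-λI) = λ^2 - 4λ + 8.
Eigenvalues λ = 2 ± 2i.

y(t) = C_1e^(2t)cos(2t) + C_2e^(2t)sin(2t)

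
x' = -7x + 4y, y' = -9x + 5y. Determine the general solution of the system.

Coefficient matrix A = [[-7, 4], [-9, 5]].
Characteristic polynomial det(A - λI) = λ^2 + 2λ + 1 = 0.
Single eigenvalue λ = -1 with algebraic multiplicity 2.
Eigenvector v = (-2,-3); generalized eigenvector w with (A-λI)w=v is (1,1).
General solution: e^(-t)[K_1·v + K_2·(t·v + w)].

x(t) = -2K_1e^(-t) - 2K_2te^(-t) + K_2e^(-t), y(t) = -3K_1e^(-t) - 3K_2te^(-t) + K_2e^(-t)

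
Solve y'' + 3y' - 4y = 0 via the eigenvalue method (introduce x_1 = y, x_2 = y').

y(t) = c_1e^(-4t) + c_2e^(t)

Let x_1 = y, x_2 = y'. Then x_1' = x_2 and x_2' = 4x_1 - 3x_2.
A = [[0,1],[4,-3]]; det(A-λI) = λ^2 + 3λ - 4.
Eigenvalues λ = -4, 1 with eigenvectors (1,-4), (1,1).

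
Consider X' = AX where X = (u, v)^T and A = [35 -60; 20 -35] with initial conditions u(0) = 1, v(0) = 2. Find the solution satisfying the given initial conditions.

Coefficient matrix A = [[35, -60], [20, -35]].
Characteristic polynomial det(A - λI) = λ^2 - 25 = 0.
Eigenvalues λ = 5, -5.
For λ=5: (A-λI) row 1 is [30, -60], so an eigenvector is (2, 1).
For λ=-5: (A-λI) row 1 is [40, -60], so an eigenvector is (-3, -2).
General solution: c_1e^(5t)(2,1) + c_2e^(-5t)(-3,-2).
Applying u(0)=1, v(0)=2 gives c_1=-4, c_2=-3.

u(t) = -8e^(5t) + 9e^(-5t), v(t) = -4e^(5t) + 6e^(-5t)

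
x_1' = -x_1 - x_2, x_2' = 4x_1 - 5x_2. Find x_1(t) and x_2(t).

x_1(t) = -K_1e^(-3t) - K_2te^(-3t) - 2K_2e^(-3t), x_2(t) = -2K_1e^(-3t) - 2K_2te^(-3t) - 3K_2e^(-3t)

Coefficient matrix A = [[-1, -1], [4, -5]].
Characteristic polynomial det(A - λI) = λ^2 + 6λ + 9 = 0.
Single eigenvalue λ = -3 with algebraic multiplicity 2.
Eigenvector v = (-1,-2); generalized eigenvector w with (A-λI)w=v is (-2,-3).
General solution: e^(-3t)[K_1·v + K_2·(t·v + w)].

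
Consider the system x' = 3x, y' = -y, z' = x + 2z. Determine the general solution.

Coefficient matrix A = [[3, 0, 0], [0, -1, 0], [1, 0, 2]].
det(A - λI) = 0 gives eigenvalues λ = 2, -1, 3.
For λ=2: eigenvector (0,0,-1).
For λ=-1: eigenvector (0,1,0).
For λ=3: eigenvector (1,0,1).
General solution: c_1e^(2t)(0,0,-1) + c_2e^(-t)(0,1,0) + c_3e^(3t)(1,0,1).

x(t) = c_3e^(3t), y(t) = c_2e^(-t), z(t) = -c_1e^(2t) + c_3e^(3t)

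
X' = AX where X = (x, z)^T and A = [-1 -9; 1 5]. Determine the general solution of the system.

x(t) = -3c_1e^(2t) - 3c_2te^(2t) - 2c_2e^(2t), z(t) = c_1e^(2t) + c_2te^(2t) + c_2e^(2t)

Coefficient matrix A = [[-1, -9], [1, 5]].
Characteristic polynomial det(A - λI) = λ^2 - 4λ + 4 = 0.
Single eigenvalue λ = 2 with algebraic multiplicity 2.
Eigenvector v = (-3,1); generalized eigenvector w with (A-λI)w=v is (-2,1).
General solution: e^(2t)[c_1·v + c_2·(t·v + w)].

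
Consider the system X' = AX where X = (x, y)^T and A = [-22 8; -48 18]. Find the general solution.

Coefficient matrix A = [[-22, 8], [-48, 18]].
Characteristic polynomial det(A - λI) = λ^2 + 4λ - 12 = 0.
Eigenvalues λ = -6, 2.
For λ=-6: (A-λI) row 1 is [-16, 8], so an eigenvector is (1, 2).
For λ=2: (A-λI) row 1 is [-24, 8], so an eigenvector is (-1, -3).
General solution: C_1e^(-6t)(1,2) + C_2e^(2t)(-1,-3).

x(t) = C_1e^(-6t) - C_2e^(2t), y(t) = 2C_1e^(-6t) - 3C_2e^(2t)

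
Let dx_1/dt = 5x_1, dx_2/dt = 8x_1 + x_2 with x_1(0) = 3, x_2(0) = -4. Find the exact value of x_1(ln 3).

729

A = [[5,0],[8,1]]; eigenvalues λ = 5, 1.
Eigenvectors: (-1,-2) for λ=5, (0,1) for λ=1.
From the initial condition, c_1 = -3, c_2 = -10.
x_1(ln 3) = (-3)(3^5)(-1) + (-10)(3^1)(0) = 729.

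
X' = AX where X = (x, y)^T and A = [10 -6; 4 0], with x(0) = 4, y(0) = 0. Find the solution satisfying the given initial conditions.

x(t) = 12e^(6t) - 8e^(4t), y(t) = 8e^(6t) - 8e^(4t)

Coefficient matrix A = [[10, -6], [4, 0]].
Characteristic polynomial det(A - λI) = λ^2 - 10λ + 24 = 0.
Eigenvalues λ = 6, 4.
For λ=6: (A-λI) row 1 is [4, -6], so an eigenvector is (-3, -2).
For λ=4: (A-λI) row 1 is [6, -6], so an eigenvector is (-1, -1).
General solution: C_1e^(6t)(-3,-2) + C_2e^(4t)(-1,-1).
Applying x(0)=4, y(0)=0 gives C_1=-4, C_2=8.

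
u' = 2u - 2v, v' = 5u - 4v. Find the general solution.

u(t) = K_1e^(-t)sin(t) - K_1e^(-t)cos(t) - K_2e^(-t)sin(t) - K_2e^(-t)cos(t), v(t) = K_1e^(-t)sin(t) - 2K_1e^(-t)cos(t) - 2K_2e^(-t)sin(t) - K_2e^(-t)cos(t)

Coefficient matrix A = [[2, -2], [5, -4]].
Characteristic polynomial det(A - λI) = λ^2 + 2λ + 2 = 0.
Eigenvalues λ = -1 ± i (complex conjugate pair).
For λ=-1+i: an eigenvector is (-1,-2) - i(1,1) = (-1 - i, -2 - i).
A real fundamental pair from Re and Im of e^((-1+i)t)v: X_1 = e^(-t)(cos(t)·(-1,-2) + sin(t)·(1,1)), X_2 = e^(-t)(sin(t)·(-1,-2) - cos(t)·(1,1)).
General solution: K_1X_1 + K_2X_2.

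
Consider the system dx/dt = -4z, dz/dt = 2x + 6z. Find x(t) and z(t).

Coefficient matrix A = [[0, -4], [2, 6]].
Characteristic polynomial det(A - λI) = λ^2 - 6λ + 8 = 0.
Eigenvalues λ = 4, 2.
For λ=4: (A-λI) row 1 is [-4, -4], so an eigenvector is (1, -1).
For λ=2: (A-λI) row 1 is [-2, -4], so an eigenvector is (2, -1).
General solution: C_1e^(4t)(1,-1) + C_2e^(2t)(2,-1).

x(t) = C_1e^(4t) + 2C_2e^(2t), z(t) = -C_1e^(4t) - C_2e^(2t)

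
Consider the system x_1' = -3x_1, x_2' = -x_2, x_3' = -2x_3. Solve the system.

Coefficient matrix A = [[-3, 0, 0], [0, -1, 0], [0, 0, -2]].
det(A - λI) = 0 gives eigenvalues λ = -2, -3, -1.
For λ=-2: eigenvector (0,0,1).
For λ=-3: eigenvector (1,0,0).
For λ=-1: eigenvector (0,-1,0).
General solution: K_1e^(-2t)(0,0,1) + K_2e^(-3t)(1,0,0) + K_3e^(-t)(0,-1,0).

x_1(t) = K_2e^(-3t), x_2(t) = -K_3e^(-t), x_3(t) = K_1e^(-2t)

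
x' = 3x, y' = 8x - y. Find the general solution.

Coefficient matrix A = [[3, 0], [8, -1]].
Characteristic polynomial det(A - λI) = λ^2 - 2λ - 3 = 0.
Eigenvalues λ = 3, -1.
For λ=3: (A-λI) row 2 is [8, -4], so an eigenvector is (-1, -2).
For λ=-1: (A-λI) row 1 is [4, 0], so an eigenvector is (0, -1).
General solution: c_1e^(3t)(-1,-2) + c_2e^(-t)(0,-1).

x(t) = -c_1e^(3t), y(t) = -2c_1e^(3t) - c_2e^(-t)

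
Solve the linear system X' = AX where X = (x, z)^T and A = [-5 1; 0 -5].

Coefficient matrix A = [[-5, 1], [0, -5]].
Characteristic polynomial det(A - λI) = λ^2 + 10λ + 25 = 0.
Single eigenvalue λ = -5 with algebraic multiplicity 2.
Eigenvector v = (-1,0); generalized eigenvector w with (A-λI)w=v is (-2,-1).
General solution: e^(-5t)[K_1·v + K_2·(t·v + w)].

x(t) = -K_1e^(-5t) - K_2te^(-5t) - 2K_2e^(-5t), z(t) = -K_2e^(-5t)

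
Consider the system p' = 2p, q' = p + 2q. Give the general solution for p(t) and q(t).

p(t) = -c_2e^(2t), q(t) = -c_1e^(2t) - c_2te^(2t) + 3c_2e^(2t)

Coefficient matrix A = [[2, 0], [1, 2]].
Characteristic polynomial det(A - λI) = λ^2 - 4λ + 4 = 0.
Single eigenvalue λ = 2 with algebraic multiplicity 2.
Eigenvector v = (0,-1); generalized eigenvector w with (A-λI)w=v is (-1,3).
General solution: e^(2t)[c_1·v + c_2·(t·v + w)].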